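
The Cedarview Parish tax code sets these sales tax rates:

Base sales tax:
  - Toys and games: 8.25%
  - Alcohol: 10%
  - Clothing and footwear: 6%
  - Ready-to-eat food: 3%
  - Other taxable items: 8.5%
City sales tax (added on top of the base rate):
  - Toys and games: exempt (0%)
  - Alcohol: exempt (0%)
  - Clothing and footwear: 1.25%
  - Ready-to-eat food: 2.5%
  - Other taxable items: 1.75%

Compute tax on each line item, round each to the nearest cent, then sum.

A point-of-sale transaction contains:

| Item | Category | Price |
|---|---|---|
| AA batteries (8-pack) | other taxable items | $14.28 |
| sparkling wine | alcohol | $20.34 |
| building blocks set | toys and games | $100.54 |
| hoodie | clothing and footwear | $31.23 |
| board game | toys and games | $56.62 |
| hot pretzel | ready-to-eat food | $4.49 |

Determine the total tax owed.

AA batteries (8-pack) $14.28: other taxable items → 8.5% + 1.75% city = 10.25% → $1.46
Sparkling wine $20.34: alcohol → 10% + 0% city = 10% → $2.03
Building blocks set $100.54: toys and games → 8.25% + 0% city = 8.25% → $8.29
Hoodie $31.23: clothing and footwear → 6% + 1.25% city = 7.25% → $2.26
Board game $56.62: toys and games → 8.25% + 0% city = 8.25% → $4.67
Hot pretzel $4.49: ready-to-eat food → 3% + 2.5% city = 5.5% → $0.25
Total tax = $1.46 + $2.03 + $8.29 + $2.26 + $4.67 + $0.25 = $18.96

$18.96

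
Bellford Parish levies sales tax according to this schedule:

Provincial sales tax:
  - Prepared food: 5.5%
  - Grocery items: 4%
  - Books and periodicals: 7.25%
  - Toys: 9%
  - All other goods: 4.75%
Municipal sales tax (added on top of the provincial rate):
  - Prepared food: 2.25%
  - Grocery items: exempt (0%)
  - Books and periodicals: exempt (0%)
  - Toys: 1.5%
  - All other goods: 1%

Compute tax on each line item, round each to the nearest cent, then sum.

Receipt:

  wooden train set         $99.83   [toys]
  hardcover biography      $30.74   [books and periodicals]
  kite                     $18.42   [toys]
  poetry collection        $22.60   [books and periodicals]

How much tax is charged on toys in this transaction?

Wooden train set $99.83: toys → 9% + 1.5% municipal = 10.5% → $10.48
Kite $18.42: toys → 9% + 1.5% municipal = 10.5% → $1.93
Tax on toys = $10.48 + $1.93 = $12.41

$12.41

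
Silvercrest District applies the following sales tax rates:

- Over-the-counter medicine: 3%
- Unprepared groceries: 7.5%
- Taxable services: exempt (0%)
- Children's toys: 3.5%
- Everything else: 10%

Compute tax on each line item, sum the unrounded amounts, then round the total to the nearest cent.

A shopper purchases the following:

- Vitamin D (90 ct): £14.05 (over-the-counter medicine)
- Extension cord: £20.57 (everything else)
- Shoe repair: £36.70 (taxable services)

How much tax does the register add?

£2.48

Vitamin D (90 ct) £14.05: over-the-counter medicine → 3% → £0.4215
Extension cord £20.57: everything else → 10% → £2.057
Shoe repair £36.70: taxable services → 0% → £0.00
Unrounded tax sum = £2.4785 → £2.48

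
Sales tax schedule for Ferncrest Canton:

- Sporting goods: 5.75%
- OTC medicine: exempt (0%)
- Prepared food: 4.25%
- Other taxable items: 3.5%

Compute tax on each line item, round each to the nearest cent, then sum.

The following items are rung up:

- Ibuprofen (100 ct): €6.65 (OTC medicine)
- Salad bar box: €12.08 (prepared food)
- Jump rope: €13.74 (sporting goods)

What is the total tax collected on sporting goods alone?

€0.79

Jump rope €13.74: sporting goods → 5.75% → €0.79
Tax on sporting goods = €0.79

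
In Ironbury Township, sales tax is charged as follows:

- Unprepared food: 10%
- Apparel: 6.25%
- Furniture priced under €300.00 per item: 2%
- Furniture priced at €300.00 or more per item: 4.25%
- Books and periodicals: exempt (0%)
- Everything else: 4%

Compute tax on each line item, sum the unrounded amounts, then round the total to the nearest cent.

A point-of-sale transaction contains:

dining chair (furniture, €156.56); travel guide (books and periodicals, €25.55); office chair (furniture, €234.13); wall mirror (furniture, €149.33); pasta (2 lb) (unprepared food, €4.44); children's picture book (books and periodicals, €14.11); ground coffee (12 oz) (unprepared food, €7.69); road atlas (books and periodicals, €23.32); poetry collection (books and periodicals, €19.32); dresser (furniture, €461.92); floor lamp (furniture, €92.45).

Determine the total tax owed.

€33.49

Dining chair €156.56: furniture, under €300.00 → 2% → €3.1312
Travel guide €25.55: books and periodicals → 0% → €0.00
Office chair €234.13: furniture, under €300.00 → 2% → €4.6826
Wall mirror €149.33: furniture, under €300.00 → 2% → €2.9866
Pasta (2 lb) €4.44: unprepared food → 10% → €0.444
Children's picture book €14.11: books and periodicals → 0% → €0.00
Ground coffee (12 oz) €7.69: unprepared food → 10% → €0.769
Road atlas €23.32: books and periodicals → 0% → €0.00
Poetry collection €19.32: books and periodicals → 0% → €0.00
Dresser €461.92: furniture, €300.00 or more → 4.25% → €19.6316
Floor lamp €92.45: furniture, under €300.00 → 2% → €1.849
Unrounded tax sum = €33.494 → €33.49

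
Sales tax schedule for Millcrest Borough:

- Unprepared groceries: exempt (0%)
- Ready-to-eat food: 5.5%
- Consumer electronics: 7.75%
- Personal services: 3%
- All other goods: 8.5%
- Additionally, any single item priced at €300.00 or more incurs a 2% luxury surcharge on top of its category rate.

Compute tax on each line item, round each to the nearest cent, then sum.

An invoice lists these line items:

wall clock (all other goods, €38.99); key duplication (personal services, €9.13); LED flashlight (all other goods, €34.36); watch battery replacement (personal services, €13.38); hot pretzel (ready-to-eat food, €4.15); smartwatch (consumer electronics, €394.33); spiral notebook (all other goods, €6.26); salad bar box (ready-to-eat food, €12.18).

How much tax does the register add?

Wall clock €38.99: all other goods → 8.5% → €3.31
Key duplication €9.13: personal services → 3% → €0.27
LED flashlight €34.36: all other goods → 8.5% → €2.92
Watch battery replacement €13.38: personal services → 3% → €0.40
Hot pretzel €4.15: ready-to-eat food → 5.5% → €0.23
Smartwatch €394.33: consumer electronics → 7.75% + 2% surcharge = 9.75% → €38.45
Spiral notebook €6.26: all other goods → 8.5% → €0.53
Salad bar box €12.18: ready-to-eat food → 5.5% → €0.67
Total tax = €3.31 + €0.27 + €2.92 + €0.40 + €0.23 + €38.45 + €0.53 + €0.67 = €46.78

€46.78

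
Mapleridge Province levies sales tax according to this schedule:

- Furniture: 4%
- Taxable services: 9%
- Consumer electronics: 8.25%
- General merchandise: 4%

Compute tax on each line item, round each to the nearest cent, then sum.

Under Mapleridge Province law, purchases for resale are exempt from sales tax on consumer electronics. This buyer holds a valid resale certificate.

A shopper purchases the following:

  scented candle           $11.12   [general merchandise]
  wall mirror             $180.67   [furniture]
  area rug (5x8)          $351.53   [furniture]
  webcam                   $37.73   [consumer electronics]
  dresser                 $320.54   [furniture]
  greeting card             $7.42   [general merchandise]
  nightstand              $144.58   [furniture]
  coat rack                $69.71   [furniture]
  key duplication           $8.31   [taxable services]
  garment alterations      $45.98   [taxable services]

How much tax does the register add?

Scented candle $11.12: general merchandise → 4% → $0.44
Wall mirror $180.67: furniture → 4% → $7.23
Area rug (5x8) $351.53: furniture → 4% → $14.06
Webcam $37.73: consumer electronics, buyer-exempt → 0% → $0.00
Dresser $320.54: furniture → 4% → $12.82
Greeting card $7.42: general merchandise → 4% → $0.30
Nightstand $144.58: furniture → 4% → $5.78
Coat rack $69.71: furniture → 4% → $2.79
Key duplication $8.31: taxable services → 9% → $0.75
Garment alterations $45.98: taxable services → 9% → $4.14
Total tax = $0.44 + $7.23 + $14.06 + $12.82 + $0.30 + $5.78 + $2.79 + $0.75 + $4.14 = $48.31

$48.31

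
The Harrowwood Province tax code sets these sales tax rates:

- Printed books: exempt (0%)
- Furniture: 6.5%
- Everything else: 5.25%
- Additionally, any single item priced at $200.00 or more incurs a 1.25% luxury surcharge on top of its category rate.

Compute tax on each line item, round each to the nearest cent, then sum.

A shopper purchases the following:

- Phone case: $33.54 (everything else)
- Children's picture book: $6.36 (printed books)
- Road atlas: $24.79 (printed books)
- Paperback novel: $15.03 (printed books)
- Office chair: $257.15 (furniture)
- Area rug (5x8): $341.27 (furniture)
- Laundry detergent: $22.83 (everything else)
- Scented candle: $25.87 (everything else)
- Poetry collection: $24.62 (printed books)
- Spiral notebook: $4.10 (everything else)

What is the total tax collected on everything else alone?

$4.54

Phone case $33.54: everything else → 5.25% → $1.76
Laundry detergent $22.83: everything else → 5.25% → $1.20
Scented candle $25.87: everything else → 5.25% → $1.36
Spiral notebook $4.10: everything else → 5.25% → $0.22
Tax on everything else = $1.76 + $1.20 + $1.36 + $0.22 = $4.54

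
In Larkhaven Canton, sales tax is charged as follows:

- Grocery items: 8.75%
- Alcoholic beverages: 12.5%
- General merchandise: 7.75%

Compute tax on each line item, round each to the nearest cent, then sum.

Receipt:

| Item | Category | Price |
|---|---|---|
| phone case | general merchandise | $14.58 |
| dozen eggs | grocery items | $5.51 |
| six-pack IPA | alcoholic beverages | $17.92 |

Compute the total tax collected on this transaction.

Phone case $14.58: general merchandise → 7.75% → $1.13
Dozen eggs $5.51: grocery items → 8.75% → $0.48
Six-pack IPA $17.92: alcoholic beverages → 12.5% → $2.24
Total tax = $1.13 + $0.48 + $2.24 = $3.85

$3.85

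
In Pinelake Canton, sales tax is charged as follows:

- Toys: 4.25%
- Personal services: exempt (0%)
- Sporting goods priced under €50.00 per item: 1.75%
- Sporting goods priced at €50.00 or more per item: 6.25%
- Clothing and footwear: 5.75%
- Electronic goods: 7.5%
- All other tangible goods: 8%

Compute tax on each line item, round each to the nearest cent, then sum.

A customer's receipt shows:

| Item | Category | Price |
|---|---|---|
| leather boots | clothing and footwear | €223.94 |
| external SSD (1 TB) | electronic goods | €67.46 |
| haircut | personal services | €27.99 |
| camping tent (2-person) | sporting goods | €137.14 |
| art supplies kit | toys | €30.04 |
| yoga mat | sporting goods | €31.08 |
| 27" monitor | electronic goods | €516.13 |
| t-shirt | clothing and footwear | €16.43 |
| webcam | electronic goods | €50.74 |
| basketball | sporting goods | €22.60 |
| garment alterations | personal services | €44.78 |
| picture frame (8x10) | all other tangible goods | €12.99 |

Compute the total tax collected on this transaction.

€73.23

Leather boots €223.94: clothing and footwear → 5.75% → €12.88
External SSD (1 TB) €67.46: electronic goods → 7.5% → €5.06
Haircut €27.99: personal services → 0% → €0.00
Camping tent (2-person) €137.14: sporting goods, €50.00 or more → 6.25% → €8.57
Art supplies kit €30.04: toys → 4.25% → €1.28
Yoga mat €31.08: sporting goods, under €50.00 → 1.75% → €0.54
27" monitor €516.13: electronic goods → 7.5% → €38.71
T-shirt €16.43: clothing and footwear → 5.75% → €0.94
Webcam €50.74: electronic goods → 7.5% → €3.81
Basketball €22.60: sporting goods, under €50.00 → 1.75% → €0.40
Garment alterations €44.78: personal services → 0% → €0.00
Picture frame (8x10) €12.99: all other tangible goods → 8% → €1.04
Total tax = €12.88 + €5.06 + €8.57 + €1.28 + €0.54 + €38.71 + €0.94 + €3.81 + €0.40 + €1.04 = €73.23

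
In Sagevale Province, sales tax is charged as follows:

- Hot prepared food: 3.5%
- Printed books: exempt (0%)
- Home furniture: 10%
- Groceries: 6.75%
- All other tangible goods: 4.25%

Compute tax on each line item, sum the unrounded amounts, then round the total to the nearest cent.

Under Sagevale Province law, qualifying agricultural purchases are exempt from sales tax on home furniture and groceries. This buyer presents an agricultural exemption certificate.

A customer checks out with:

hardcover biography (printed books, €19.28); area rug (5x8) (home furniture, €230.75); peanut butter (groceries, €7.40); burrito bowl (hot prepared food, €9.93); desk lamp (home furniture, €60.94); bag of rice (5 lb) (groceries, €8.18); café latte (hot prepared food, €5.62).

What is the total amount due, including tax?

Hardcover biography €19.28: printed books → 0% → €0.00
Area rug (5x8) €230.75: home furniture, buyer-exempt → 0% → €0.00
Peanut butter €7.40: groceries, buyer-exempt → 0% → €0.00
Burrito bowl €9.93: hot prepared food → 3.5% → €0.34755
Desk lamp €60.94: home furniture, buyer-exempt → 0% → €0.00
Bag of rice (5 lb) €8.18: groceries, buyer-exempt → 0% → €0.00
Café latte €5.62: hot prepared food → 3.5% → €0.1967
Subtotal = €342.10; unrounded tax = €0.54425 → €0.54; total due = €342.64

€342.64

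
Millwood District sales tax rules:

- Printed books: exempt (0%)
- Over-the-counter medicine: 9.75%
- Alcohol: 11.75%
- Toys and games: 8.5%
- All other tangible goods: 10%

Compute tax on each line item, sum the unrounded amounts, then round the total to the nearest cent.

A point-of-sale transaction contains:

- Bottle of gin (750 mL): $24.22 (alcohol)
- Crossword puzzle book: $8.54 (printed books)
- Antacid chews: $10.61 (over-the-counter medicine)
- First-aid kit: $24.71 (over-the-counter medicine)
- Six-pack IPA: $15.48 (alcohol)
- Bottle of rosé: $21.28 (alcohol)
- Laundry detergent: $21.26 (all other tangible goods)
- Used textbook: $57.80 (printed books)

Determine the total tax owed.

Bottle of gin (750 mL) $24.22: alcohol → 11.75% → $2.84585
Crossword puzzle book $8.54: printed books → 0% → $0.00
Antacid chews $10.61: over-the-counter medicine → 9.75% → $1.034475
First-aid kit $24.71: over-the-counter medicine → 9.75% → $2.409225
Six-pack IPA $15.48: alcohol → 11.75% → $1.8189
Bottle of rosé $21.28: alcohol → 11.75% → $2.5004
Laundry detergent $21.26: all other tangible goods → 10% → $2.126
Used textbook $57.80: printed books → 0% → $0.00
Unrounded tax sum = $12.73485 → $12.73

$12.73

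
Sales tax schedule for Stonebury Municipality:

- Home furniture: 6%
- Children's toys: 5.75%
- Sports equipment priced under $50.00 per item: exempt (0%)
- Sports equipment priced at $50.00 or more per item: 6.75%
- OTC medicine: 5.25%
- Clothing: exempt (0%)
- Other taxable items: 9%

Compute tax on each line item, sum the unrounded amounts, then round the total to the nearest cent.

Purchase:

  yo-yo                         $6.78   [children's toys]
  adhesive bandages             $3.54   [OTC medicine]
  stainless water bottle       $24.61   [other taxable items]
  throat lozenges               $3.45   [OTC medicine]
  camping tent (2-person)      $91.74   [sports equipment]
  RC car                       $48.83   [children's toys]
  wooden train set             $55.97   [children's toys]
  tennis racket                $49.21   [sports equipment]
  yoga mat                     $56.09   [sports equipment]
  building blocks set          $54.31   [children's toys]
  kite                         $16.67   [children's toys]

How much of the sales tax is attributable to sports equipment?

Camping tent (2-person) $91.74: sports equipment, $50.00 or more → 6.75% → $6.19245
Tennis racket $49.21: sports equipment, under $50.00 → 0% → $0.00
Yoga mat $56.09: sports equipment, $50.00 or more → 6.75% → $3.786075
Tax on sports equipment: unrounded sum = $9.978525 → $9.98

$9.98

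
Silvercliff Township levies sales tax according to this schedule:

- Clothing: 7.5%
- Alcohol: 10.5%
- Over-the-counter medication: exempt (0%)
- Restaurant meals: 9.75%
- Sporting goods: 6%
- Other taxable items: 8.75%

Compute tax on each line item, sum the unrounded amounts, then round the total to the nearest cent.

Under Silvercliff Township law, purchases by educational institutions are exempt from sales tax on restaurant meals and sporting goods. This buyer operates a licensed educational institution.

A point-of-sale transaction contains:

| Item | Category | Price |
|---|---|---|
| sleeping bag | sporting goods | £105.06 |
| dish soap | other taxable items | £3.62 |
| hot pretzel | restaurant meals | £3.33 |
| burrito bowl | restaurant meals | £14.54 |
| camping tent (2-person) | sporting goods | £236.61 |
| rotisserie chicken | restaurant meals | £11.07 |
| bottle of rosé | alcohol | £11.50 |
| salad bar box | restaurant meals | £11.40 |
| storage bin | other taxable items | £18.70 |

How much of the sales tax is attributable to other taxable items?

Dish soap £3.62: other taxable items → 8.75% → £0.31675
Storage bin £18.70: other taxable items → 8.75% → £1.63625
Tax on other taxable items: unrounded sum = £1.953 → £1.95

£1.95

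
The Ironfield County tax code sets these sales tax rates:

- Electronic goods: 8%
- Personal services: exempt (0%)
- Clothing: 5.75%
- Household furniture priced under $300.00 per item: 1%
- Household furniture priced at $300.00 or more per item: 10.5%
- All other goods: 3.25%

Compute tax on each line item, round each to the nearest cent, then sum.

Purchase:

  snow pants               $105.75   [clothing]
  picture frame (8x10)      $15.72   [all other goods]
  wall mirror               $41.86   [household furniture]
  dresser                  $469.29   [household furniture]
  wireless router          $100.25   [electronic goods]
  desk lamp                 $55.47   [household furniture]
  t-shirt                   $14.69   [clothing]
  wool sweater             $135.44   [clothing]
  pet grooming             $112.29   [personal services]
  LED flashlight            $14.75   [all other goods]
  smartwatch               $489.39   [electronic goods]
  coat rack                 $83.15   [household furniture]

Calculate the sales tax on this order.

$113.95

Snow pants $105.75: clothing → 5.75% → $6.08
Picture frame (8x10) $15.72: all other goods → 3.25% → $0.51
Wall mirror $41.86: household furniture, under $300.00 → 1% → $0.42
Dresser $469.29: household furniture, $300.00 or more → 10.5% → $49.28
Wireless router $100.25: electronic goods → 8% → $8.02
Desk lamp $55.47: household furniture, under $300.00 → 1% → $0.55
T-shirt $14.69: clothing → 5.75% → $0.84
Wool sweater $135.44: clothing → 5.75% → $7.79
Pet grooming $112.29: personal services → 0% → $0.00
LED flashlight $14.75: all other goods → 3.25% → $0.48
Smartwatch $489.39: electronic goods → 8% → $39.15
Coat rack $83.15: household furniture, under $300.00 → 1% → $0.83
Total tax = $6.08 + $0.51 + $0.42 + $49.28 + $8.02 + $0.55 + $0.84 + $7.79 + $0.48 + $39.15 + $0.83 = $113.95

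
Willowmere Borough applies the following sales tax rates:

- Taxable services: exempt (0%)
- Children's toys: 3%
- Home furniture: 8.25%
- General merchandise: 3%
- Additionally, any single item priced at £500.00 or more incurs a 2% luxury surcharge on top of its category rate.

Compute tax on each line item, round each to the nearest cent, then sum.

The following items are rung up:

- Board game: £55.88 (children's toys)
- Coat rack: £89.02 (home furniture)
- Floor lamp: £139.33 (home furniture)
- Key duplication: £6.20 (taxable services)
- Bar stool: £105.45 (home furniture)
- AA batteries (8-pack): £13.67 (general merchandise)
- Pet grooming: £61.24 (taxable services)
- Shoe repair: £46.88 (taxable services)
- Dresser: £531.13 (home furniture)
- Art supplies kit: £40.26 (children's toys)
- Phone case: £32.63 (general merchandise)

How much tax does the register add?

£86.25

Board game £55.88: children's toys → 3% → £1.68
Coat rack £89.02: home furniture → 8.25% → £7.34
Floor lamp £139.33: home furniture → 8.25% → £11.49
Key duplication £6.20: taxable services → 0% → £0.00
Bar stool £105.45: home furniture → 8.25% → £8.70
AA batteries (8-pack) £13.67: general merchandise → 3% → £0.41
Pet grooming £61.24: taxable services → 0% → £0.00
Shoe repair £46.88: taxable services → 0% → £0.00
Dresser £531.13: home furniture → 8.25% + 2% surcharge = 10.25% → £54.44
Art supplies kit £40.26: children's toys → 3% → £1.21
Phone case £32.63: general merchandise → 3% → £0.98
Total tax = £1.68 + £7.34 + £11.49 + £8.70 + £0.41 + £54.44 + £1.21 + £0.98 = £86.25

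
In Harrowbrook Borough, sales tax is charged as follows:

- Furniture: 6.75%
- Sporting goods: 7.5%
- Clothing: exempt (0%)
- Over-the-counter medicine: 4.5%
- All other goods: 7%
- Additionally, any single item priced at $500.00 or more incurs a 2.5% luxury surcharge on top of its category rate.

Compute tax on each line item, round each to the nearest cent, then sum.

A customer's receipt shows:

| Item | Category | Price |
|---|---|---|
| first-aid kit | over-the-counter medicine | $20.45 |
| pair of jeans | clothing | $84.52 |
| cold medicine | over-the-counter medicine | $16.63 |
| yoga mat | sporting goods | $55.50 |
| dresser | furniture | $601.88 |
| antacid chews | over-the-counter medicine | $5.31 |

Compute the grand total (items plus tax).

First-aid kit $20.45: over-the-counter medicine → 4.5% → $0.92
Pair of jeans $84.52: clothing → 0% → $0.00
Cold medicine $16.63: over-the-counter medicine → 4.5% → $0.75
Yoga mat $55.50: sporting goods → 7.5% → $4.16
Dresser $601.88: furniture → 6.75% + 2.5% surcharge = 9.25% → $55.67
Antacid chews $5.31: over-the-counter medicine → 4.5% → $0.24
Subtotal = $784.29; tax = $61.74; total due = $846.03

$846.03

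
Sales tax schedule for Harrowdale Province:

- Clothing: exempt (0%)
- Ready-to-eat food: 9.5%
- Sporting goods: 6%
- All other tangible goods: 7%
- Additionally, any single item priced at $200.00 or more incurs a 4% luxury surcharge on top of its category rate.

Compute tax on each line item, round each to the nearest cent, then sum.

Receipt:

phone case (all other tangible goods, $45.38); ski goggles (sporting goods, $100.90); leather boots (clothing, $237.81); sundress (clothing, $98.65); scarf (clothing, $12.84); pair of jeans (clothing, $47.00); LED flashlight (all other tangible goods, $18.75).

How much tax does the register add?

Phone case $45.38: all other tangible goods → 7% → $3.18
Ski goggles $100.90: sporting goods → 6% → $6.05
Leather boots $237.81: clothing → 0% + 4% surcharge = 4% → $9.51
Sundress $98.65: clothing → 0% → $0.00
Scarf $12.84: clothing → 0% → $0.00
Pair of jeans $47.00: clothing → 0% → $0.00
LED flashlight $18.75: all other tangible goods → 7% → $1.31
Total tax = $3.18 + $6.05 + $9.51 + $1.31 = $20.05

$20.05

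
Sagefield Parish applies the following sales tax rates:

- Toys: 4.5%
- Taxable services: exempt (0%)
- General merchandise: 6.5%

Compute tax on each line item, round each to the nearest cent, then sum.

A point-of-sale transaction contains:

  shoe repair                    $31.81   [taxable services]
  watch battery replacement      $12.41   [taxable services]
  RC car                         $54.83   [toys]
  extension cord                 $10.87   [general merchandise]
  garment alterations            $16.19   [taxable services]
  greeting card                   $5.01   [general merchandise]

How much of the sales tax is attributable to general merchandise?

Extension cord $10.87: general merchandise → 6.5% → $0.71
Greeting card $5.01: general merchandise → 6.5% → $0.33
Tax on general merchandise = $0.71 + $0.33 = $1.04

$1.04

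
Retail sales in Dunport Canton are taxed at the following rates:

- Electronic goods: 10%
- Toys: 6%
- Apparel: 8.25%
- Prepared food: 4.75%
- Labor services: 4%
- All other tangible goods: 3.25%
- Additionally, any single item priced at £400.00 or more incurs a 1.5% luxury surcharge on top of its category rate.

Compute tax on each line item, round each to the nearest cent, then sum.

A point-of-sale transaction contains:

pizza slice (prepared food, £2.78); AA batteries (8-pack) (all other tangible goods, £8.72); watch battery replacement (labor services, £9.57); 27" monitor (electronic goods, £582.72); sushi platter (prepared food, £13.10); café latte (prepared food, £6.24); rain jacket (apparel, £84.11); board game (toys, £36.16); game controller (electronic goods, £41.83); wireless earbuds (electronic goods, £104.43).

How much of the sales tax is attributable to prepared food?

£1.05

Pizza slice £2.78: prepared food → 4.75% → £0.13
Sushi platter £13.10: prepared food → 4.75% → £0.62
Café latte £6.24: prepared food → 4.75% → £0.30
Tax on prepared food = £0.13 + £0.62 + £0.30 = £1.05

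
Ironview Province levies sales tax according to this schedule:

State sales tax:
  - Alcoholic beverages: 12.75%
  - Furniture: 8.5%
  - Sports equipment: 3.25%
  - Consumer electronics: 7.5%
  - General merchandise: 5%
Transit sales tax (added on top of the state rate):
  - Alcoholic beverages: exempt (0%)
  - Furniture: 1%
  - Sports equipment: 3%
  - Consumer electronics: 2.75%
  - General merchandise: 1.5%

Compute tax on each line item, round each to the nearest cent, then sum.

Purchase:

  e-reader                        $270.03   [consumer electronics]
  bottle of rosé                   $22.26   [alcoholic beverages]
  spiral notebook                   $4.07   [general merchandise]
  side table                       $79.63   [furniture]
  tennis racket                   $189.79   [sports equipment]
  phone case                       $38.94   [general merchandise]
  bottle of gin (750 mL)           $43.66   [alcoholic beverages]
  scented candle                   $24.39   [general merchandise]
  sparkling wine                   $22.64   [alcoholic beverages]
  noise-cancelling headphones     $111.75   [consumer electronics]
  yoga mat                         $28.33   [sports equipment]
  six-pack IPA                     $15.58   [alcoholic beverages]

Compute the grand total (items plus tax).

$929.06

E-reader $270.03: consumer electronics → 7.5% + 2.75% transit = 10.25% → $27.68
Bottle of rosé $22.26: alcoholic beverages → 12.75% + 0% transit = 12.75% → $2.84
Spiral notebook $4.07: general merchandise → 5% + 1.5% transit = 6.5% → $0.26
Side table $79.63: furniture → 8.5% + 1% transit = 9.5% → $7.56
Tennis racket $189.79: sports equipment → 3.25% + 3% transit = 6.25% → $11.86
Phone case $38.94: general merchandise → 5% + 1.5% transit = 6.5% → $2.53
Bottle of gin (750 mL) $43.66: alcoholic beverages → 12.75% + 0% transit = 12.75% → $5.57
Scented candle $24.39: general merchandise → 5% + 1.5% transit = 6.5% → $1.59
Sparkling wine $22.64: alcoholic beverages → 12.75% + 0% transit = 12.75% → $2.89
Noise-cancelling headphones $111.75: consumer electronics → 7.5% + 2.75% transit = 10.25% → $11.45
Yoga mat $28.33: sports equipment → 3.25% + 3% transit = 6.25% → $1.77
Six-pack IPA $15.58: alcoholic beverages → 12.75% + 0% transit = 12.75% → $1.99
Subtotal = $851.07; tax = $77.99; total due = $929.06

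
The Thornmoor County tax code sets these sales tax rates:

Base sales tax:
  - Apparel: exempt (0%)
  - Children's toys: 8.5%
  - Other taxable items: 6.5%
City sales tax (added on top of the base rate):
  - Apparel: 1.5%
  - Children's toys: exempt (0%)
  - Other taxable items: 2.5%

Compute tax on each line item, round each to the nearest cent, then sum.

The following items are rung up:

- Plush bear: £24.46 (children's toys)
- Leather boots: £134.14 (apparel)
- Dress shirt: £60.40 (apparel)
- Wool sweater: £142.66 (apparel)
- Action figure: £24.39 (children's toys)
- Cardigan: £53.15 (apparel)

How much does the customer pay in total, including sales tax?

Plush bear £24.46: children's toys → 8.5% + 0% city = 8.5% → £2.08
Leather boots £134.14: apparel → 0% + 1.5% city = 1.5% → £2.01
Dress shirt £60.40: apparel → 0% + 1.5% city = 1.5% → £0.91
Wool sweater £142.66: apparel → 0% + 1.5% city = 1.5% → £2.14
Action figure £24.39: children's toys → 8.5% + 0% city = 8.5% → £2.07
Cardigan £53.15: apparel → 0% + 1.5% city = 1.5% → £0.80
Subtotal = £439.20; tax = £10.01; total due = £449.21

£449.21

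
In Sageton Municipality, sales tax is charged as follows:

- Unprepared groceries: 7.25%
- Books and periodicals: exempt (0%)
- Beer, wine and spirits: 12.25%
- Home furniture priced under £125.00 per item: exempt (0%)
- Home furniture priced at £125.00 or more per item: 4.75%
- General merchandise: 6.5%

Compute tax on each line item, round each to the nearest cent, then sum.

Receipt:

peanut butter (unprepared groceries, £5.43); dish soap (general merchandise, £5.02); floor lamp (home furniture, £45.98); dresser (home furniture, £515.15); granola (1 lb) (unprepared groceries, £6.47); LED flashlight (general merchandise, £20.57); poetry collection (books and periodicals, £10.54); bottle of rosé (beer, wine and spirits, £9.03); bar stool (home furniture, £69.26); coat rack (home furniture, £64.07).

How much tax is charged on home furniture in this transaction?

£24.47

Floor lamp £45.98: home furniture, under £125.00 → 0% → £0.00
Dresser £515.15: home furniture, £125.00 or more → 4.75% → £24.47
Bar stool £69.26: home furniture, under £125.00 → 0% → £0.00
Coat rack £64.07: home furniture, under £125.00 → 0% → £0.00
Tax on home furniture = £0.00 + £24.47 + £0.00 + £0.00 = £24.47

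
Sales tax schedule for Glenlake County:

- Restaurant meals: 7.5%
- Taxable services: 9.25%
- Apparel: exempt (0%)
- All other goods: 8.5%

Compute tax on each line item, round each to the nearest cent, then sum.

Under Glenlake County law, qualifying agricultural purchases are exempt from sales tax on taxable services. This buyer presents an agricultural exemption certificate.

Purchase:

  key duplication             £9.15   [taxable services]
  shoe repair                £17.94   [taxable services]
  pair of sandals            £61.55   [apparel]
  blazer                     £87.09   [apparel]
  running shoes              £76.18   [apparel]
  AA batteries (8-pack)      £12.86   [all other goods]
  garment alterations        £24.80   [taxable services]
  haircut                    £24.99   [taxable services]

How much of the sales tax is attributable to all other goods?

AA batteries (8-pack) £12.86: all other goods → 8.5% → £1.09
Tax on all other goods = £1.09

£1.09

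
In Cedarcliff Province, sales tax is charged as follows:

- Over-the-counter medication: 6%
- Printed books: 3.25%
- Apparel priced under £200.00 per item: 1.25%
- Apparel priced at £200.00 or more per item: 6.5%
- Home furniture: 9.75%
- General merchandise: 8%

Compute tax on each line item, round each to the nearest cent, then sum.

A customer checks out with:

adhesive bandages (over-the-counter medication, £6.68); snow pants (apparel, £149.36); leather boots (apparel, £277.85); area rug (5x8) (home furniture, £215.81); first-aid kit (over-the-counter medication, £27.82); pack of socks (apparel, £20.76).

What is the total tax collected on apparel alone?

Snow pants £149.36: apparel, under £200.00 → 1.25% → £1.87
Leather boots £277.85: apparel, £200.00 or more → 6.5% → £18.06
Pack of socks £20.76: apparel, under £200.00 → 1.25% → £0.26
Tax on apparel = £1.87 + £18.06 + £0.26 = £20.19

£20.19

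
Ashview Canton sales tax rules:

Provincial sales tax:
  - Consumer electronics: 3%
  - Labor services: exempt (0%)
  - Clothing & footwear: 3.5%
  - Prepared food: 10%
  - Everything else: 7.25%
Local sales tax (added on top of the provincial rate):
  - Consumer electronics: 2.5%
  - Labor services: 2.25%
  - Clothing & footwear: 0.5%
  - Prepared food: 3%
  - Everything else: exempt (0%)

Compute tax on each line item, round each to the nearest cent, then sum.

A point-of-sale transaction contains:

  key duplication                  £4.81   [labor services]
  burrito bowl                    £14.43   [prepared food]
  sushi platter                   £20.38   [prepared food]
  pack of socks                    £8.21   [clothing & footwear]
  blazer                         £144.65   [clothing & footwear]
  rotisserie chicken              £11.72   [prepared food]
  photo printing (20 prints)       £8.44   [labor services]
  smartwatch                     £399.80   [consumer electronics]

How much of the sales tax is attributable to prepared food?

Burrito bowl £14.43: prepared food → 10% + 3% local = 13% → £1.88
Sushi platter £20.38: prepared food → 10% + 3% local = 13% → £2.65
Rotisserie chicken £11.72: prepared food → 10% + 3% local = 13% → £1.52
Tax on prepared food = £1.88 + £2.65 + £1.52 = £6.05

£6.05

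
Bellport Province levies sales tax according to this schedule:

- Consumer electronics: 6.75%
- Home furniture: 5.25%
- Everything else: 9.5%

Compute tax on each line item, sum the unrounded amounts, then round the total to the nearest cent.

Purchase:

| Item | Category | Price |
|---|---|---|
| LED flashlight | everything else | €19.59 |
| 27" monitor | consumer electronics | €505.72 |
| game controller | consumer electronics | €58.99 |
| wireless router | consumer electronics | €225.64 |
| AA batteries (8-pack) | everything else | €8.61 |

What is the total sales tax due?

LED flashlight €19.59: everything else → 9.5% → €1.86105
27" monitor €505.72: consumer electronics → 6.75% → €34.1361
Game controller €58.99: consumer electronics → 6.75% → €3.981825
Wireless router €225.64: consumer electronics → 6.75% → €15.2307
AA batteries (8-pack) €8.61: everything else → 9.5% → €0.81795
Unrounded tax sum = €56.027625 → €56.03

€56.03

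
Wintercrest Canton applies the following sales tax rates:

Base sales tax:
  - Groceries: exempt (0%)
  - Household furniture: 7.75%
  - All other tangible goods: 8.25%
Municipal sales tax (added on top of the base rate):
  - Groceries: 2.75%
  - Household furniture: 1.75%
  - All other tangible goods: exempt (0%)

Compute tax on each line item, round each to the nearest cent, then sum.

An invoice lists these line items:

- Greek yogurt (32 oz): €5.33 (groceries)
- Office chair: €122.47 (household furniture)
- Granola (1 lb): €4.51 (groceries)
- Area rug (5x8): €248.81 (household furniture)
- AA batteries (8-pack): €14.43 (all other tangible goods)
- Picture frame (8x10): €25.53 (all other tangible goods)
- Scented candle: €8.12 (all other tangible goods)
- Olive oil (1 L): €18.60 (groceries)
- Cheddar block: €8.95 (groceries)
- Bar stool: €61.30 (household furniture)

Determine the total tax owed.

€46.09

Greek yogurt (32 oz) €5.33: groceries → 0% + 2.75% municipal = 2.75% → €0.15
Office chair €122.47: household furniture → 7.75% + 1.75% municipal = 9.5% → €11.63
Granola (1 lb) €4.51: groceries → 0% + 2.75% municipal = 2.75% → €0.12
Area rug (5x8) €248.81: household furniture → 7.75% + 1.75% municipal = 9.5% → €23.64
AA batteries (8-pack) €14.43: all other tangible goods → 8.25% + 0% municipal = 8.25% → €1.19
Picture frame (8x10) €25.53: all other tangible goods → 8.25% + 0% municipal = 8.25% → €2.11
Scented candle €8.12: all other tangible goods → 8.25% + 0% municipal = 8.25% → €0.67
Olive oil (1 L) €18.60: groceries → 0% + 2.75% municipal = 2.75% → €0.51
Cheddar block €8.95: groceries → 0% + 2.75% municipal = 2.75% → €0.25
Bar stool €61.30: household furniture → 7.75% + 1.75% municipal = 9.5% → €5.82
Total tax = €0.15 + €11.63 + €0.12 + €23.64 + €1.19 + €2.11 + €0.67 + €0.51 + €0.25 + €5.82 = €46.09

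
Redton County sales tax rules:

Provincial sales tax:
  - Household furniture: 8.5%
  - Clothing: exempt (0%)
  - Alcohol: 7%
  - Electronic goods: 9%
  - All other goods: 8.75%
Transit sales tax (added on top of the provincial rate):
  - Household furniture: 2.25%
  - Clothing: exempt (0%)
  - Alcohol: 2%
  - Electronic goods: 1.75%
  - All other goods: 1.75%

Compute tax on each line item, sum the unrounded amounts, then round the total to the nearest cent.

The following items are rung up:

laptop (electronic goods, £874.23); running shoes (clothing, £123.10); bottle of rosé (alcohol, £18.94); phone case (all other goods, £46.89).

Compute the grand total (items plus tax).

£1163.77

Laptop £874.23: electronic goods → 9% + 1.75% transit = 10.75% → £93.979725
Running shoes £123.10: clothing → 0% + 0% transit = 0% → £0.00
Bottle of rosé £18.94: alcohol → 7% + 2% transit = 9% → £1.7046
Phone case £46.89: all other goods → 8.75% + 1.75% transit = 10.5% → £4.92345
Subtotal = £1063.16; unrounded tax = £100.607775 → £100.61; total due = £1163.77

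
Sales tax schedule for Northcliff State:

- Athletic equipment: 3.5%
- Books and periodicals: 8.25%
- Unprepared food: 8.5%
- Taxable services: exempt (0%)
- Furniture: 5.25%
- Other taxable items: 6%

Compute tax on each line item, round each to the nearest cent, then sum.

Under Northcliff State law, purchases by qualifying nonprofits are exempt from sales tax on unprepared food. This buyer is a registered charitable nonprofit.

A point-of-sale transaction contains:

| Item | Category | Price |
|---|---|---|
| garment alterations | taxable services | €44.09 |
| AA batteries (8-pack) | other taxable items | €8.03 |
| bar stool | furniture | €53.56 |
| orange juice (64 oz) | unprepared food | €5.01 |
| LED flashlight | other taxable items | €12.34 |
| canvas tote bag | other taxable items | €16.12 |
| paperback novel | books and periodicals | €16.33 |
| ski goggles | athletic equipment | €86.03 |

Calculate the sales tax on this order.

Garment alterations €44.09: taxable services → 0% → €0.00
AA batteries (8-pack) €8.03: other taxable items → 6% → €0.48
Bar stool €53.56: furniture → 5.25% → €2.81
Orange juice (64 oz) €5.01: unprepared food, buyer-exempt → 0% → €0.00
LED flashlight €12.34: other taxable items → 6% → €0.74
Canvas tote bag €16.12: other taxable items → 6% → €0.97
Paperback novel €16.33: books and periodicals → 8.25% → €1.35
Ski goggles €86.03: athletic equipment → 3.5% → €3.01
Total tax = €0.48 + €2.81 + €0.74 + €0.97 + €1.35 + €3.01 = €9.36

€9.36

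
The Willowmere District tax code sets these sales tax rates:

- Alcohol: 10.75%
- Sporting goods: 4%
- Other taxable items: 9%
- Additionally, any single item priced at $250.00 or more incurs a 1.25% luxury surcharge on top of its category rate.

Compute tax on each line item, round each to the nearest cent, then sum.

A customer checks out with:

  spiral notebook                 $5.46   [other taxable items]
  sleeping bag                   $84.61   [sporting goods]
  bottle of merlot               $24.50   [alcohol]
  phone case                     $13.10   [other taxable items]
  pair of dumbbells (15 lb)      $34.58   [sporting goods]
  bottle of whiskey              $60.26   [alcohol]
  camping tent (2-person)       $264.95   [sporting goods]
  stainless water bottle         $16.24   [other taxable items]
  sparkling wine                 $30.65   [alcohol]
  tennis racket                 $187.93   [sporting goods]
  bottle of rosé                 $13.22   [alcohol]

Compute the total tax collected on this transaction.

Spiral notebook $5.46: other taxable items → 9% → $0.49
Sleeping bag $84.61: sporting goods → 4% → $3.38
Bottle of merlot $24.50: alcohol → 10.75% → $2.63
Phone case $13.10: other taxable items → 9% → $1.18
Pair of dumbbells (15 lb) $34.58: sporting goods → 4% → $1.38
Bottle of whiskey $60.26: alcohol → 10.75% → $6.48
Camping tent (2-person) $264.95: sporting goods → 4% + 1.25% surcharge = 5.25% → $13.91
Stainless water bottle $16.24: other taxable items → 9% → $1.46
Sparkling wine $30.65: alcohol → 10.75% → $3.29
Tennis racket $187.93: sporting goods → 4% → $7.52
Bottle of rosé $13.22: alcohol → 10.75% → $1.42
Total tax = $0.49 + $3.38 + $2.63 + $1.18 + $1.38 + $6.48 + $13.91 + $1.46 + $3.29 + $7.52 + $1.42 = $43.14

$43.14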